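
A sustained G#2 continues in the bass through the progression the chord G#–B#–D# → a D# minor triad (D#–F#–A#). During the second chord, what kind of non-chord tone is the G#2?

The harmony at that moment is D# minor triad (D#, F#, A#); G#2 is not a chord tone.
It is held over (the same pitch as the preceding G#2) and then sustained as the same pitch into the next harmony.
Sustained through a change of harmony — a pedal tone.

Pedal tone (pedal point).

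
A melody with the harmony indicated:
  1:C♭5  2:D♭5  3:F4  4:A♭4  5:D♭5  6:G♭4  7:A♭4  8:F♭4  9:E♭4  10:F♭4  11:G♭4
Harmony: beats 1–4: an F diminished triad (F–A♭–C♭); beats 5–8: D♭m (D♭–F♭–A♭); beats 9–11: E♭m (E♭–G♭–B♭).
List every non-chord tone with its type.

D♭5 (beat 2) — escape tone; G♭4 (beat 6) — appoggiatura; F♭4 (beat 10) — passing tone.

The harmony at that moment is F diminished triad (F, A♭, C♭); D♭5 is not a chord tone.
It is approached by step up from C♭5 and left by leap down to F4.
Step in, leap out — an escape tone.
The harmony at that moment is D♭ minor triad (D♭, F♭, A♭); G♭4 is not a chord tone.
It is approached by leap down from D♭5 and left by step up to A♭4.
Leap in, step out — an appoggiatura.
The harmony at that moment is E♭ minor triad (E♭, G♭, B♭); F♭4 is not a chord tone.
It is approached by step up from E♭4 and left by step up to G♭4.
Step in, step out in the same direction — a passing tone.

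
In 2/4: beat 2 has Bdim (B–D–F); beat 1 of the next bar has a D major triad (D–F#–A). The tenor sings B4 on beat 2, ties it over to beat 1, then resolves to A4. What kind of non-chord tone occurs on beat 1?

Suspension.

The harmony at that moment is D major triad (D, F#, A); B4 is not a chord tone.
It is held over (the same pitch as the preceding B4) and left by step down to A4.
Held over from the previous chord and resolving down by step — a suspension.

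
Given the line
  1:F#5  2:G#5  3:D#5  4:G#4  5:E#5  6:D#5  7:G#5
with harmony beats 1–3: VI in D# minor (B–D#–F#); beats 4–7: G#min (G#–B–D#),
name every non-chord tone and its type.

G#5 (beat 2) — escape tone; E#5 (beat 5) — appoggiatura.

The harmony at that moment is B major triad (B, D#, F#); G#5 is not a chord tone.
It is approached by step up from F#5 and left by leap down to D#5.
Step in, leap out — an escape tone.
The harmony at that moment is G# minor triad (G#, B, D#); E#5 is not a chord tone.
It is approached by leap up from G#4 and left by step down to D#5.
Leap in, step out — an appoggiatura.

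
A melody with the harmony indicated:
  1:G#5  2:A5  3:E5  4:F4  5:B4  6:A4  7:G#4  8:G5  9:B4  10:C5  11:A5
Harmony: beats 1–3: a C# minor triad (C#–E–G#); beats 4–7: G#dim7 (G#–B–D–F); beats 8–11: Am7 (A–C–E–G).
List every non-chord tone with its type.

A5 (beat 2) — escape tone; A4 (beat 6) — passing tone; B4 (beat 9) — appoggiatura.

The harmony at that moment is C# minor triad (C#, E, G#); A5 is not a chord tone.
It is approached by step up from G#5 and left by leap down to E5.
Step in, leap out — an escape tone.
The harmony at that moment is G# diminished seventh chord (G#, B, D, F); A4 is not a chord tone.
It is approached by step down from B4 and left by step down to G#4.
Step in, step out in the same direction — a passing tone.
The harmony at that moment is A minor seventh chord (A, C, E, G); B4 is not a chord tone.
It is approached by leap down from G5 and left by step up to C5.
Leap in, step out — an appoggiatura.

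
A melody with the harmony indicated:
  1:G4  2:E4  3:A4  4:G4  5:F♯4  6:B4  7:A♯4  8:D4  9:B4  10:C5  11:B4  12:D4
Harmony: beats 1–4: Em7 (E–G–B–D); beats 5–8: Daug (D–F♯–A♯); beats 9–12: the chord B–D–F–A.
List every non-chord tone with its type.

A4 (beat 3) — appoggiatura; B4 (beat 6) — appoggiatura; C5 (beat 10) — neighbor tone.

The harmony at that moment is E minor seventh chord (E, G, B, D); A4 is not a chord tone.
It is approached by leap up from E4 and left by step down to G4.
Leap in, step out — an appoggiatura.
The harmony at that moment is D augmented triad (D, F♯, A♯); B4 is not a chord tone.
It is approached by leap up from F♯4 and left by step down to A♯4.
Leap in, step out — an appoggiatura.
The harmony at that moment is B half-diminished seventh chord (B, D, F, A); C5 is not a chord tone.
It is approached by step up from B4 and left by step down to B4.
Step away and step back to the same note — a neighbor tone (upper neighbor).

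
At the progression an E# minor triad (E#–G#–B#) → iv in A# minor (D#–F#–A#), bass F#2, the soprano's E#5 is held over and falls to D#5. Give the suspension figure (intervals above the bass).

7–6 suspension.

At the second chord the bass is F#2. The suspended E#5 lies a seventh above the bass; after resolving down by step to D#5, the interval above the bass becomes a sixth.
Suspension figures are named by those two intervals: 7–6.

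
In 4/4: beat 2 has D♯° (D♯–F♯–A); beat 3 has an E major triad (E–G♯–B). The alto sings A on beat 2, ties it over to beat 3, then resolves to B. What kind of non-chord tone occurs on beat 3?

Retardation.

The harmony at that moment is E major triad (E, G♯, B); A is not a chord tone.
It is held over (the same pitch as the preceding A) and left by step up to B.
Held over from the previous chord and resolving up by step — a retardation.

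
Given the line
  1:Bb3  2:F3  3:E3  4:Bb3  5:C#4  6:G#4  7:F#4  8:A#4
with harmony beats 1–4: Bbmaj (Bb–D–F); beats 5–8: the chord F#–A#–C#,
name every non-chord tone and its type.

E3 (beat 3) — escape tone; G#4 (beat 6) — appoggiatura.

The harmony at that moment is Bb major triad (Bb, D, F); E3 is not a chord tone.
It is approached by step down from F3 and left by leap up to Bb3.
Step in, leap out — an escape tone.
The harmony at that moment is F# major triad (F#, A#, C#); G#4 is not a chord tone.
It is approached by leap up from C#4 and left by step down to F#4.
Leap in, step out — an appoggiatura.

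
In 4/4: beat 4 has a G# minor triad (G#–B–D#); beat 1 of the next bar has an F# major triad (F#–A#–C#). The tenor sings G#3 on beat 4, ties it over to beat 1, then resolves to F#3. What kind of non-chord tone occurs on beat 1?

Suspension.

The harmony at that moment is F# major triad (F#, A#, C#); G#3 is not a chord tone.
It is held over (the same pitch as the preceding G#3) and left by step down to F#3.
Held over from the previous chord and resolving down by step — a suspension.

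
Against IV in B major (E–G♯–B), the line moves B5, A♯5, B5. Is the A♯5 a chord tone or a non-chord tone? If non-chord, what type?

The harmony at that moment is E major triad (E, G♯, B); A♯5 is not a chord tone.
It is approached by step down from B5 and left by step up to B5.
Step away and step back to the same note — a neighbor tone (lower neighbor).

Non-chord tone — a neighbor tone.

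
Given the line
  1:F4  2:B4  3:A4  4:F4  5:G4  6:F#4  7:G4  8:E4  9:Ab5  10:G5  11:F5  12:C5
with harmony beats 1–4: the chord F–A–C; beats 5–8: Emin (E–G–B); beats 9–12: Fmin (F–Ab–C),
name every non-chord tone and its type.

B4 (beat 2) — appoggiatura; F#4 (beat 6) — neighbor tone; G5 (beat 10) — passing tone.

The harmony at that moment is F major triad (F, A, C); B4 is not a chord tone.
It is approached by leap up from F4 and left by step down to A4.
Leap in, step out — an appoggiatura.
The harmony at that moment is E minor triad (E, G, B); F#4 is not a chord tone.
It is approached by step down from G4 and left by step up to G4.
Step away and step back to the same note — a neighbor tone (lower neighbor).
The harmony at that moment is F minor triad (F, Ab, C); G5 is not a chord tone.
It is approached by step down from Ab5 and left by step down to F5.
Step in, step out in the same direction — a passing tone.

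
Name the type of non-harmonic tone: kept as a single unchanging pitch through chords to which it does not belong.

Approach: none. Departure: none — a single pitch is sustained while the chords change around it, passing through harmonies that do not contain it.
No melodic motion at all; the dissonance is created entirely by the moving harmonies against the stationary note — a pedal tone (pedal point).

Pedal tone.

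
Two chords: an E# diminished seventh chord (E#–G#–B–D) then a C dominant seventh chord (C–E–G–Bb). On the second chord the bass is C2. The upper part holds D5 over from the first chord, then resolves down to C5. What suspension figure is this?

9–8 suspension.

At the second chord the bass is C2. The suspended D5 lies a ninth above the bass; after resolving down by step to C5, the interval above the bass becomes an octave.
Suspension figures are named by those two intervals: 9–8.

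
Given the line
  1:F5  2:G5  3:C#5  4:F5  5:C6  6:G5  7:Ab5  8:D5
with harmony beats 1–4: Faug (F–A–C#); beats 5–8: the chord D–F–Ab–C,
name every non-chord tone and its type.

The harmony at that moment is F augmented triad (F, A, C#); G5 is not a chord tone.
It is approached by step up from F5 and left by leap down to C#5.
Step in, leap out — an escape tone.
The harmony at that moment is D half-diminished seventh chord (D, F, Ab, C); G5 is not a chord tone.
It is approached by leap down from C6 and left by step up to Ab5.
Leap in, step out — an appoggiatura.

G5 (beat 2) — escape tone; G5 (beat 6) — appoggiatura.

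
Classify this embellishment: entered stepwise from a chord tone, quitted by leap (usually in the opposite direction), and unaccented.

Approach: by step. Departure: by leap. Metric position: weak.
Step in, leap out, from a weak position — an escape tone (échappée). (It is the mirror image of the appoggiatura, which leaps in and steps out on a strong beat.)

Escape tone.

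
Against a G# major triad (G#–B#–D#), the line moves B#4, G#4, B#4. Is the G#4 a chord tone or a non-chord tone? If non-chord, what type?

G# major triad contains G#, B#, D#; G# is the root, so it is a chord tone.

Chord tone (the root of G# major triad).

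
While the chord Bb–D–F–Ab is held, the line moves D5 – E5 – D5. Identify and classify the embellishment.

The harmony at that moment is Bb dominant seventh chord (Bb, D, F, Ab); E5 is not a chord tone.
It is approached by step up from D5 and left by step down to D5.
Step away and step back to the same note — a neighbor tone (upper neighbor).

E5 is a neighbor tone.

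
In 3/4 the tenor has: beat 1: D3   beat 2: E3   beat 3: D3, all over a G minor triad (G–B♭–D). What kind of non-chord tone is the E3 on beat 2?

Upper neighbor tone.

The harmony at that moment is G minor triad (G, B♭, D); E3 is not a chord tone.
It is approached by step up from D3 and left by step down to D3.
Step away and step back to the same note — a neighbor tone (upper neighbor).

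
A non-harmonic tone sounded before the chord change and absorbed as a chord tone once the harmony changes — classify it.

Anticipation.

Approach: ahead of the chord change (typically by step), so it is dissonant against the current harmony. Departure: none — the same pitch is restated or held and is a chord tone of the new harmony.
Dissonant first, consonant once the harmony catches up: the note simply arrives early — an anticipation. (The reverse timing, consonant first and dissonant after the change, would be a suspension or retardation.)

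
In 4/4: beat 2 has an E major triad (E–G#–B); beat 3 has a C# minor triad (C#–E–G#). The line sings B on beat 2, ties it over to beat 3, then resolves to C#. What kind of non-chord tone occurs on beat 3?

Retardation.

The harmony at that moment is C# minor triad (C#, E, G#); B is not a chord tone.
It is held over (the same pitch as the preceding B) and left by step up to C#.
Held over from the previous chord and resolving up by step — a retardation.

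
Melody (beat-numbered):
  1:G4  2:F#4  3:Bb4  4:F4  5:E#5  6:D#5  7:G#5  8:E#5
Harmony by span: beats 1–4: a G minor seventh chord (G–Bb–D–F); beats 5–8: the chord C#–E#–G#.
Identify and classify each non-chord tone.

The harmony at that moment is G minor seventh chord (G, Bb, D, F); F#4 is not a chord tone.
It is approached by step down from G4 and left by leap up to Bb4.
Step in, leap out — an escape tone.
The harmony at that moment is C# major triad (C#, E#, G#); D#5 is not a chord tone.
It is approached by step down from E#5 and left by leap up to G#5.
Step in, leap out — an escape tone.

F#4 (beat 2) — escape tone; D#5 (beat 6) — escape tone.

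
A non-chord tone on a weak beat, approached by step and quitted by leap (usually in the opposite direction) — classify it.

Approach: by step. Departure: by leap. Metric position: weak.
Step in, leap out, from a weak position — an escape tone (échappée). (It is the mirror image of the appoggiatura, which leaps in and steps out on a strong beat.)

Escape tone.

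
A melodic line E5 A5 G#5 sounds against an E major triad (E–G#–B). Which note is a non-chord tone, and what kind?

The harmony at that moment is E major triad (E, G#, B); A5 is not a chord tone.
It is approached by leap up from E5 and left by step down to G#5.
Leap in, step out — an appoggiatura.

A5 is an appoggiatura.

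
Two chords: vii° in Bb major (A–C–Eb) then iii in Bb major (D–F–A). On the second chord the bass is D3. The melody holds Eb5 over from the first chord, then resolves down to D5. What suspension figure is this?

At the second chord the bass is D3. The suspended Eb5 lies a ninth above the bass; after resolving down by step to D5, the interval above the bass becomes an octave.
Suspension figures are named by those two intervals: 9–8.

9–8 suspension.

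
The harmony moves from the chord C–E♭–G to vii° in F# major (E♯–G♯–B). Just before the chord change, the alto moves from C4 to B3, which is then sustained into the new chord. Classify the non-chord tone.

The harmony at that moment is C minor triad (C, E♭, G); B3 is not a chord tone.
It is approached by step down from C4 and then sustained as the same pitch into the next harmony.
Arriving early and becoming a chord tone when the harmony changes — an anticipation.

B3 is an anticipation.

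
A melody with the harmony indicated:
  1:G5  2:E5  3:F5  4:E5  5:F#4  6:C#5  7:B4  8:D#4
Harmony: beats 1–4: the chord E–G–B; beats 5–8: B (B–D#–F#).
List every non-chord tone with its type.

F5 (beat 3) — neighbor tone; C#5 (beat 6) — appoggiatura.

The harmony at that moment is E minor triad (E, G, B); F5 is not a chord tone.
It is approached by step up from E5 and left by step down to E5.
Step away and step back to the same note — a neighbor tone (upper neighbor).
The harmony at that moment is B major triad (B, D#, F#); C#5 is not a chord tone.
It is approached by leap up from F#4 and left by step down to B4.
Leap in, step out — an appoggiatura.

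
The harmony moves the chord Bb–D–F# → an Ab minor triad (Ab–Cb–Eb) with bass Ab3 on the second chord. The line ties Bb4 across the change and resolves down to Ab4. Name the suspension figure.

9–8 suspension.

At the second chord the bass is Ab3. The suspended Bb4 lies a ninth above the bass; after resolving down by step to Ab4, the interval above the bass becomes an octave.
Suspension figures are named by those two intervals: 9–8.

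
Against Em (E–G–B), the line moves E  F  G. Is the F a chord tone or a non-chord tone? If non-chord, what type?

The harmony at that moment is E minor triad (E, G, B); F is not a chord tone.
It is approached by step up from E and left by step up to G.
Step in, step out in the same direction — a passing tone.

Non-chord tone — a passing tone.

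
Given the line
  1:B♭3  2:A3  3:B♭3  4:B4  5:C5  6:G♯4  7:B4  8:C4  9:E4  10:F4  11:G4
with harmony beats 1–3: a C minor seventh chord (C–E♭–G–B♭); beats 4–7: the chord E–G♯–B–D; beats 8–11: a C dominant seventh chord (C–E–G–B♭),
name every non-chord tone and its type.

The harmony at that moment is C minor seventh chord (C, E♭, G, B♭); A3 is not a chord tone.
It is approached by step down from B♭3 and left by step up to B♭3.
Step away and step back to the same note — a neighbor tone (lower neighbor).
The harmony at that moment is E dominant seventh chord (E, G♯, B, D); C5 is not a chord tone.
It is approached by step up from B4 and left by leap down to G♯4.
Step in, leap out — an escape tone.
The harmony at that moment is C dominant seventh chord (C, E, G, B♭); F4 is not a chord tone.
It is approached by step up from E4 and left by step up to G4.
Step in, step out in the same direction — a passing tone.

A3 (beat 2) — neighbor tone; C5 (beat 5) — escape tone; F4 (beat 10) — passing tone.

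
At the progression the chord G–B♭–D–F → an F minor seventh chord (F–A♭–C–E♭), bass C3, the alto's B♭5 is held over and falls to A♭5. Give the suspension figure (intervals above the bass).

At the second chord the bass is C3. The suspended B♭5 lies a seventh above the bass; after resolving down by step to A♭5, the interval above the bass becomes a sixth.
Suspension figures are named by those two intervals: 7–6.

7–6 suspension.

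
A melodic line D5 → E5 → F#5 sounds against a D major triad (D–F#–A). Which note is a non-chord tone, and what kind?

The harmony at that moment is D major triad (D, F#, A); E5 is not a chord tone.
It is approached by step up from D5 and left by step up to F#5.
Step in, step out in the same direction — a passing tone.

E5 is a passing tone.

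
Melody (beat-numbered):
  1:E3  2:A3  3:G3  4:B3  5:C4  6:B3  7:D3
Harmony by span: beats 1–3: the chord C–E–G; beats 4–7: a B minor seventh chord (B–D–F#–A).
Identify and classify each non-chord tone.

A3 (beat 2) — appoggiatura; C4 (beat 5) — neighbor tone.

The harmony at that moment is C major triad (C, E, G); A3 is not a chord tone.
It is approached by leap up from E3 and left by step down to G3.
Leap in, step out — an appoggiatura.
The harmony at that moment is B minor seventh chord (B, D, F#, A); C4 is not a chord tone.
It is approached by step up from B3 and left by step down to B3.
Step away and step back to the same note — a neighbor tone (upper neighbor).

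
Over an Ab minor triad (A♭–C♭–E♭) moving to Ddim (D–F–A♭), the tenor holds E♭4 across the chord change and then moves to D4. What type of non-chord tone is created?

The harmony at that moment is D diminished triad (D, F, A♭); E♭4 is not a chord tone.
It is held over (the same pitch as the preceding E♭4) and left by step down to D4.
Held over from the previous chord and resolving down by step — a suspension.

E♭4 is a suspension.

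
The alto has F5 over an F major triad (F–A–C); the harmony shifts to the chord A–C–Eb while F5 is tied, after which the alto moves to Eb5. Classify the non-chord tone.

The harmony at that moment is A diminished triad (A, C, Eb); F5 is not a chord tone.
It is held over (the same pitch as the preceding F5) and left by step down to Eb5.
Held over from the previous chord and resolving down by step — a suspension.

F5 is a suspension.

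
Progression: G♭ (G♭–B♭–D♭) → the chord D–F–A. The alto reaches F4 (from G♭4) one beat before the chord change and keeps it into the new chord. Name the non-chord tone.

The harmony at that moment is G♭ major triad (G♭, B♭, D♭); F4 is not a chord tone.
It is approached by step down from G♭4 and then sustained as the same pitch into the next harmony.
Arriving early and becoming a chord tone when the harmony changes — an anticipation.

F4 is an anticipation.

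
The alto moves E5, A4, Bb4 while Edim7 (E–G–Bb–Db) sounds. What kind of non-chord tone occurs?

The harmony at that moment is E diminished seventh chord (E, G, Bb, Db); A4 is not a chord tone.
It is approached by leap down from E5 and left by step up to Bb4.
Leap in, step out — an appoggiatura.

A4 is an appoggiatura.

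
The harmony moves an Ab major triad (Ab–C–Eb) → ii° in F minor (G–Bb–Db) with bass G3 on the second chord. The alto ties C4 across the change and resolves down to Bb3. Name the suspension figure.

At the second chord the bass is G3. The suspended C4 lies a fourth above the bass; after resolving down by step to Bb3, the interval above the bass becomes a third.
Suspension figures are named by those two intervals: 4–3.

4–3 suspension.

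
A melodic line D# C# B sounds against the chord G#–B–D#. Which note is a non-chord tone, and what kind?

The harmony at that moment is G# minor triad (G#, B, D#); C# is not a chord tone.
It is approached by step down from D# and left by step down to B.
Step in, step out in the same direction — a passing tone.

C# is a passing tone.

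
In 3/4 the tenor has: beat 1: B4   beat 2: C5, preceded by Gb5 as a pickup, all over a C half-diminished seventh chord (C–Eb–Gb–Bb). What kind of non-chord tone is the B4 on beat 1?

The harmony at that moment is C half-diminished seventh chord (C, Eb, Gb, Bb); B4 is not a chord tone.
It is approached by leap down from Gb5 and left by step up to C5.
Leap in, step out, metrically accented — an appoggiatura.

Appoggiatura.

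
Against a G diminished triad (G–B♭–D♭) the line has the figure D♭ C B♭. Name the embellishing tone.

C is a passing tone.

The harmony at that moment is G diminished triad (G, B♭, D♭); C is not a chord tone.
It is approached by step down from D♭ and left by step down to B♭.
Step in, step out in the same direction — a passing tone.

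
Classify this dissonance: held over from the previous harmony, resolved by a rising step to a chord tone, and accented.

Approach: by preparation — the pitch is first a chord tone, then held (tied or repeated) while the harmony changes under it. Departure: up by step. Metric position: strong.
A prepared dissonance that resolves upward by step — a retardation. (The same figure resolving downward would be a suspension.)

Retardation.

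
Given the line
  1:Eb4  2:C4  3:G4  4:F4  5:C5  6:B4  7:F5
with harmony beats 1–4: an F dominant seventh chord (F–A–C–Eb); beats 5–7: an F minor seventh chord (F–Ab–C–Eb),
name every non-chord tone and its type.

The harmony at that moment is F dominant seventh chord (F, A, C, Eb); G4 is not a chord tone.
It is approached by leap up from C4 and left by step down to F4.
Leap in, step out — an appoggiatura.
The harmony at that moment is F minor seventh chord (F, Ab, C, Eb); B4 is not a chord tone.
It is approached by step down from C5 and left by leap up to F5.
Step in, leap out — an escape tone.

G4 (beat 3) — appoggiatura; B4 (beat 6) — escape tone.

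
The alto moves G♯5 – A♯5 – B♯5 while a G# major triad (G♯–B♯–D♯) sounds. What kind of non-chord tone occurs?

A♯5 is a passing tone.

The harmony at that moment is G♯ major triad (G♯, B♯, D♯); A♯5 is not a chord tone.
It is approached by step up from G♯5 and left by step up to B♯5.
Step in, step out in the same direction — a passing tone.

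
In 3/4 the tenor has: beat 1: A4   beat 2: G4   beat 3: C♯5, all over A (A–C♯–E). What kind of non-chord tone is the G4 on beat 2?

Escape tone.

The harmony at that moment is A major triad (A, C♯, E); G4 is not a chord tone.
It is approached by step down from A4 and left by leap up to C♯5.
Step in, leap out, on a weak beat — an escape tone.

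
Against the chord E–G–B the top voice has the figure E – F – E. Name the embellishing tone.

The harmony at that moment is E minor triad (E, G, B); F is not a chord tone.
It is approached by step up from E and left by step down to E.
Step away and step back to the same note — a neighbor tone (upper neighbor).

F is a neighbor tone.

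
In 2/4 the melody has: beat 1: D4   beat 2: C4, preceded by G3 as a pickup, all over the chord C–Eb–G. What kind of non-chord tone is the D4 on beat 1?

Appoggiatura.

The harmony at that moment is C minor triad (C, Eb, G); D4 is not a chord tone.
It is approached by leap up from G3 and left by step down to C4.
Leap in, step out, metrically accented — an appoggiatura.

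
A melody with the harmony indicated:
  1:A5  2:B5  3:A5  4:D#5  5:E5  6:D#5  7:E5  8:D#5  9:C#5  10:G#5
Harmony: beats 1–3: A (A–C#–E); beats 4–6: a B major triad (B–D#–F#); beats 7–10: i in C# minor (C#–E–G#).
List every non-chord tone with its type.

The harmony at that moment is A major triad (A, C#, E); B5 is not a chord tone.
It is approached by step up from A5 and left by step down to A5.
Step away and step back to the same note — a neighbor tone (upper neighbor).
The harmony at that moment is B major triad (B, D#, F#); E5 is not a chord tone.
It is approached by step up from D#5 and left by step down to D#5.
Step away and step back to the same note — a neighbor tone (upper neighbor).
The harmony at that moment is C# minor triad (C#, E, G#); D#5 is not a chord tone.
It is approached by step down from E5 and left by step down to C#5.
Step in, step out in the same direction — a passing tone.

B5 (beat 2) — neighbor tone; E5 (beat 5) — neighbor tone; D#5 (beat 8) — passing tone.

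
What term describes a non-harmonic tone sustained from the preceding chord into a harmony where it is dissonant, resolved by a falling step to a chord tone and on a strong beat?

Suspension.

Approach: by preparation — the pitch is first a chord tone, then held (tied or repeated) while the harmony changes under it. Departure: down by step. Metric position: strong.
A prepared dissonance that resolves downward by step — a suspension. (The same figure resolving upward would be a retardation.)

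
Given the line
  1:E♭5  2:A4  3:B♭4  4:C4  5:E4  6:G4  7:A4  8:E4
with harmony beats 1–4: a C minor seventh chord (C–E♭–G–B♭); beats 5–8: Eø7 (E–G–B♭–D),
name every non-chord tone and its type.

A4 (beat 2) — appoggiatura; A4 (beat 7) — escape tone.

The harmony at that moment is C minor seventh chord (C, E♭, G, B♭); A4 is not a chord tone.
It is approached by leap down from E♭5 and left by step up to B♭4.
Leap in, step out — an appoggiatura.
The harmony at that moment is E half-diminished seventh chord (E, G, B♭, D); A4 is not a chord tone.
It is approached by step up from G4 and left by leap down to E4.
Step in, leap out — an escape tone.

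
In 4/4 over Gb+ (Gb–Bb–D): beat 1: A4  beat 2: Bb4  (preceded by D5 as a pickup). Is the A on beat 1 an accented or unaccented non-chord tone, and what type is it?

Accented appoggiatura.

The harmony at that moment is Gb augmented triad (Gb, Bb, D); A4 is not a chord tone.
It is approached by leap down from D5 and left by step up to Bb4.
Leap in, step out — an appoggiatura.
It falls on the downbeat, so it is accented.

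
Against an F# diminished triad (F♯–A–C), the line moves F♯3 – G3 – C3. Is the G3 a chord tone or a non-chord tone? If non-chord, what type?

Non-chord tone — an escape tone.

The harmony at that moment is F♯ diminished triad (F♯, A, C); G3 is not a chord tone.
It is approached by step up from F♯3 and left by leap down to C3.
Step in, leap out — an escape tone.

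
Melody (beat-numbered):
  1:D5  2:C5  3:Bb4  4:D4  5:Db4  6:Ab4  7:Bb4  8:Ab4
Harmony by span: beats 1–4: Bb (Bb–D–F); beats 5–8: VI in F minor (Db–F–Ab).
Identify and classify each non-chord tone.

C5 (beat 2) — passing tone; Bb4 (beat 7) — neighbor tone.

The harmony at that moment is Bb major triad (Bb, D, F); C5 is not a chord tone.
It is approached by step down from D5 and left by step down to Bb4.
Step in, step out in the same direction — a passing tone.
The harmony at that moment is Db major triad (Db, F, Ab); Bb4 is not a chord tone.
It is approached by step up from Ab4 and left by step down to Ab4.
Step away and step back to the same note — a neighbor tone (upper neighbor).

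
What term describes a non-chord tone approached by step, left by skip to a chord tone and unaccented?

Escape tone.

Approach: by step. Departure: by leap. Metric position: weak.
Step in, leap out, from a weak position — an escape tone (échappée). (It is the mirror image of the appoggiatura, which leaps in and steps out on a strong beat.)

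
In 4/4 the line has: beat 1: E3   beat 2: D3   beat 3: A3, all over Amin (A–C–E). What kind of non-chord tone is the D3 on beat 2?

The harmony at that moment is A minor triad (A, C, E); D3 is not a chord tone.
It is approached by step down from E3 and left by leap up to A3.
Step in, leap out, on a weak beat — an escape tone.

Escape tone.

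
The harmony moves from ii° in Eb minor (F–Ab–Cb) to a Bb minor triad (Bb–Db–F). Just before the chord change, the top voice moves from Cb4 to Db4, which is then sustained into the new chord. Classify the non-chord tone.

The harmony at that moment is F diminished triad (F, Ab, Cb); Db4 is not a chord tone.
It is approached by step up from Cb4 and then sustained as the same pitch into the next harmony.
Arriving early and becoming a chord tone when the harmony changes — an anticipation.

Db4 is an anticipation.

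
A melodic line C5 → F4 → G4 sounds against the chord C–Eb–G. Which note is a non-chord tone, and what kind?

The harmony at that moment is C minor triad (C, Eb, G); F4 is not a chord tone.
It is approached by leap down from C5 and left by step up to G4.
Leap in, step out — an appoggiatura.

F4 is an appoggiatura.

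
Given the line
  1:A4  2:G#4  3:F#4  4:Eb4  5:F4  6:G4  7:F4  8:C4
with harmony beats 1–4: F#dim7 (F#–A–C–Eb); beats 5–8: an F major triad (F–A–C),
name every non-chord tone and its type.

G#4 (beat 2) — passing tone; G4 (beat 6) — neighbor tone.

The harmony at that moment is F# diminished seventh chord (F#, A, C, Eb); G#4 is not a chord tone.
It is approached by step down from A4 and left by step down to F#4.
Step in, step out in the same direction — a passing tone.
The harmony at that moment is F major triad (F, A, C); G4 is not a chord tone.
It is approached by step up from F4 and left by step down to F4.
Step away and step back to the same note — a neighbor tone (upper neighbor).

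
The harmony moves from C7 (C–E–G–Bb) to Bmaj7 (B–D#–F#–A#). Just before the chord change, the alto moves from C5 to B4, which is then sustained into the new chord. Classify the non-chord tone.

The harmony at that moment is C dominant seventh chord (C, E, G, Bb); B4 is not a chord tone.
It is approached by step down from C5 and then sustained as the same pitch into the next harmony.
Arriving early and becoming a chord tone when the harmony changes — an anticipation.

B4 is an anticipation.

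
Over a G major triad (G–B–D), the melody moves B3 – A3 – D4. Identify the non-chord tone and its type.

A3 is an escape tone.

The harmony at that moment is G major triad (G, B, D); A3 is not a chord tone.
It is approached by step down from B3 and left by leap up to D4.
Step in, leap out — an escape tone.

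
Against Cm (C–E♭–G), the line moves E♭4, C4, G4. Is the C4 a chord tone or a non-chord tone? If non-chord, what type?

Chord tone (the root of C minor triad).

C minor triad contains C, E♭, G; C is the root, so it is a chord tone.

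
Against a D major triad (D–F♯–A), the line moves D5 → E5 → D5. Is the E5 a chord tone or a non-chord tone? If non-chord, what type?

The harmony at that moment is D major triad (D, F♯, A); E5 is not a chord tone.
It is approached by step up from D5 and left by step down to D5.
Step away and step back to the same note — a neighbor tone (upper neighbor).

Non-chord tone — a neighbor tone.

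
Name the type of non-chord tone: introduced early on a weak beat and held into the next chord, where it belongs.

Anticipation.

Approach: ahead of the chord change (typically by step), so it is dissonant against the current harmony. Departure: none — the same pitch is restated or held and is a chord tone of the new harmony.
Dissonant first, consonant once the harmony catches up: the note simply arrives early — an anticipation. (The reverse timing, consonant first and dissonant after the change, would be a suspension or retardation.)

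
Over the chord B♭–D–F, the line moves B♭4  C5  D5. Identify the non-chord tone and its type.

C5 is a passing tone.

The harmony at that moment is B♭ major triad (B♭, D, F); C5 is not a chord tone.
It is approached by step up from B♭4 and left by step up to D5.
Step in, step out in the same direction — a passing tone.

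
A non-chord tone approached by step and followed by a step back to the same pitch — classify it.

Neighbor tone.

Approach: by step. Departure: by step in the opposite direction, back to the starting pitch.
Stepwise on both sides but reversing to return to the same chord tone — a neighbor tone. (Had it continued onward in the same direction it would be a passing tone instead.)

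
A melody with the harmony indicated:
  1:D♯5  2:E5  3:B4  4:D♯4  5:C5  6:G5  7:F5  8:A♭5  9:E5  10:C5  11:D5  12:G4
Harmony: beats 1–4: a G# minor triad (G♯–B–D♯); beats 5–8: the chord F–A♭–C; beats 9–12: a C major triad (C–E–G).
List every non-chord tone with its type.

The harmony at that moment is G♯ minor triad (G♯, B, D♯); E5 is not a chord tone.
It is approached by step up from D♯5 and left by leap down to B4.
Step in, leap out — an escape tone.
The harmony at that moment is F minor triad (F, A♭, C); G5 is not a chord tone.
It is approached by leap up from C5 and left by step down to F5.
Leap in, step out — an appoggiatura.
The harmony at that moment is C major triad (C, E, G); D5 is not a chord tone.
It is approached by step up from C5 and left by leap down to G4.
Step in, leap out — an escape tone.

E5 (beat 2) — escape tone; G5 (beat 6) — appoggiatura; D5 (beat 11) — escape tone.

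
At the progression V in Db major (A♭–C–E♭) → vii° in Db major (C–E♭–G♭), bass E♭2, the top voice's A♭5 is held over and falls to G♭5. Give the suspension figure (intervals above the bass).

4–3 suspension.

At the second chord the bass is E♭2. The suspended A♭5 lies a fourth above the bass; after resolving down by step to G♭5, the interval above the bass becomes a third.
Suspension figures are named by those two intervals: 4–3.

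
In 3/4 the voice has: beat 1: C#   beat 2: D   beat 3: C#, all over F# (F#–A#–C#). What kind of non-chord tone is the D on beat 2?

The harmony at that moment is F# major triad (F#, A#, C#); D is not a chord tone.
It is approached by step up from C# and left by step down to C#.
Step away and step back to the same note — a neighbor tone (upper neighbor).

Upper neighbor tone.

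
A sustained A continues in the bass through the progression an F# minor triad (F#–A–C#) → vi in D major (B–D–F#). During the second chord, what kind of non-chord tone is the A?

Pedal tone (pedal point).

The harmony at that moment is B minor triad (B, D, F#); A is not a chord tone.
It is held over (the same pitch as the preceding A) and then sustained as the same pitch into the next harmony.
Sustained through a change of harmony — a pedal tone.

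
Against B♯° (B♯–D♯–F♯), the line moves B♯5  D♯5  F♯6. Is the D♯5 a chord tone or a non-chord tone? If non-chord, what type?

Chord tone (the third of B# diminished triad).

B# diminished triad contains B♯, D♯, F♯; D♯ is the third, so it is a chord tone.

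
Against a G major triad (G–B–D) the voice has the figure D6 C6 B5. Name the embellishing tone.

C6 is a passing tone.

The harmony at that moment is G major triad (G, B, D); C6 is not a chord tone.
It is approached by step down from D6 and left by step down to B5.
Step in, step out in the same direction — a passing tone.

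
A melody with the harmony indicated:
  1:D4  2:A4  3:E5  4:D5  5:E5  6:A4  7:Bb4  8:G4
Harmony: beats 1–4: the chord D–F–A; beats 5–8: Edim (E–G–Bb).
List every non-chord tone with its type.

The harmony at that moment is D minor triad (D, F, A); E5 is not a chord tone.
It is approached by leap up from A4 and left by step down to D5.
Leap in, step out — an appoggiatura.
The harmony at that moment is E diminished triad (E, G, Bb); A4 is not a chord tone.
It is approached by leap down from E5 and left by step up to Bb4.
Leap in, step out — an appoggiatura.

E5 (beat 3) — appoggiatura; A4 (beat 6) — appoggiatura.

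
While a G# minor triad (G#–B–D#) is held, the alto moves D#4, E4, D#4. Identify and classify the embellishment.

E4 is a neighbor tone.

The harmony at that moment is G# minor triad (G#, B, D#); E4 is not a chord tone.
It is approached by step up from D#4 and left by step down to D#4.
Step away and step back to the same note — a neighbor tone (upper neighbor).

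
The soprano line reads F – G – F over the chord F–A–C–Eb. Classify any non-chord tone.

G is a neighbor tone.

The harmony at that moment is F dominant seventh chord (F, A, C, Eb); G is not a chord tone.
It is approached by step up from F and left by step down to F.
Step away and step back to the same note — a neighbor tone (upper neighbor).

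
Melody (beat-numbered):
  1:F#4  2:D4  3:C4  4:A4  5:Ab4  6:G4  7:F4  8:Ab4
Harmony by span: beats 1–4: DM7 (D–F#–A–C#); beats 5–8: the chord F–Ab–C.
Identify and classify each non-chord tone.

The harmony at that moment is D major seventh chord (D, F#, A, C#); C4 is not a chord tone.
It is approached by step down from D4 and left by leap up to A4.
Step in, leap out — an escape tone.
The harmony at that moment is F minor triad (F, Ab, C); G4 is not a chord tone.
It is approached by step down from Ab4 and left by step down to F4.
Step in, step out in the same direction — a passing tone.

C4 (beat 3) — escape tone; G4 (beat 6) — passing tone.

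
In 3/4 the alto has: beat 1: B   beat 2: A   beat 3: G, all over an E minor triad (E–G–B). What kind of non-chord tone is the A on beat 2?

The harmony at that moment is E minor triad (E, G, B); A is not a chord tone.
It is approached by step down from B and left by step down to G.
Step in, step out in the same direction — a passing tone.

Passing tone.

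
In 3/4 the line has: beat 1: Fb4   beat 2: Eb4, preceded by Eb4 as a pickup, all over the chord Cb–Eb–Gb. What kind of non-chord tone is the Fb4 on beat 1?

The harmony at that moment is Cb major triad (Cb, Eb, Gb); Fb4 is not a chord tone.
It is approached by step up from Eb4 and left by step down to Eb4.
Step away and step back to the same note — a neighbor tone (upper neighbor).

Upper neighbor tone.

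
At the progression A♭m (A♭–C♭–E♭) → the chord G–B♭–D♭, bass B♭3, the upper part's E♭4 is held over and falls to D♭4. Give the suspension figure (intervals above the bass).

4–3 suspension.

At the second chord the bass is B♭3. The suspended E♭4 lies a fourth above the bass; after resolving down by step to D♭4, the interval above the bass becomes a third.
Suspension figures are named by those two intervals: 4–3.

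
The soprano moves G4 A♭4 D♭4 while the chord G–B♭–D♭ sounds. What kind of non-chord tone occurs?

A♭4 is an escape tone.

The harmony at that moment is G diminished triad (G, B♭, D♭); A♭4 is not a chord tone.
It is approached by step up from G4 and left by leap down to D♭4.
Step in, leap out — an escape tone.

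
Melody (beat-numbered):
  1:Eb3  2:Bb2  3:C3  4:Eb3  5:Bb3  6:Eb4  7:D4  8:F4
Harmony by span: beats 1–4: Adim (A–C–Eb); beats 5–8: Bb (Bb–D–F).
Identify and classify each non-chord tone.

Bb2 (beat 2) — appoggiatura; Eb4 (beat 6) — appoggiatura.

The harmony at that moment is A diminished triad (A, C, Eb); Bb2 is not a chord tone.
It is approached by leap down from Eb3 and left by step up to C3.
Leap in, step out — an appoggiatura.
The harmony at that moment is Bb major triad (Bb, D, F); Eb4 is not a chord tone.
It is approached by leap up from Bb3 and left by step down to D4.
Leap in, step out — an appoggiatura.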